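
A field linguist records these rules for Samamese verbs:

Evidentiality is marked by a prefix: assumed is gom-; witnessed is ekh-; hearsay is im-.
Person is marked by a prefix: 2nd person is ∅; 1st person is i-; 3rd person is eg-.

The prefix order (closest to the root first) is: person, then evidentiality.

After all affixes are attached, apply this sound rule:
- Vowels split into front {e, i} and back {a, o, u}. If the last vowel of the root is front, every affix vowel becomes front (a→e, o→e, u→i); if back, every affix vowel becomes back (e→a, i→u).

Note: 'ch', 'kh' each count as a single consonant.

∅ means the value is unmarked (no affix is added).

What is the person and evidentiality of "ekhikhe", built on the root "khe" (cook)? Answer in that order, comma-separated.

1st person, witnessed

Segment: ekh-i-khe.
person: i- → 1st person.
evidentiality: ekh- → witnessed.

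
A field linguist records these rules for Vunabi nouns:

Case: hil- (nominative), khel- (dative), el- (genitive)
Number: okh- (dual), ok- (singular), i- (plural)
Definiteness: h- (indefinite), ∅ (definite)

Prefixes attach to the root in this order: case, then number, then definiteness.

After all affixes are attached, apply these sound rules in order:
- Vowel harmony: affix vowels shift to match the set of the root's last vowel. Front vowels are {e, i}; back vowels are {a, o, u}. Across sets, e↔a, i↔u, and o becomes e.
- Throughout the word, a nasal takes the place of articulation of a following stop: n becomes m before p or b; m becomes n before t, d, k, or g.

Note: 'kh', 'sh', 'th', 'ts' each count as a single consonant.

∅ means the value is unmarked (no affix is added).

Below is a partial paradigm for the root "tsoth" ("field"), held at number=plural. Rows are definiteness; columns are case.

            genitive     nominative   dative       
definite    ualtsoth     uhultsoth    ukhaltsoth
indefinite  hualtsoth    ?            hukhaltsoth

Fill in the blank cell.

Attach case nominative hil- → hiltsoth.
Attach number plural i- → ihiltsoth.
Attach definiteness indefinite h- → hihiltsoth.
Apply vowel harmony: hihiltsoth → huhultsoth.
Nasal assimilation: no change.

huhultsoth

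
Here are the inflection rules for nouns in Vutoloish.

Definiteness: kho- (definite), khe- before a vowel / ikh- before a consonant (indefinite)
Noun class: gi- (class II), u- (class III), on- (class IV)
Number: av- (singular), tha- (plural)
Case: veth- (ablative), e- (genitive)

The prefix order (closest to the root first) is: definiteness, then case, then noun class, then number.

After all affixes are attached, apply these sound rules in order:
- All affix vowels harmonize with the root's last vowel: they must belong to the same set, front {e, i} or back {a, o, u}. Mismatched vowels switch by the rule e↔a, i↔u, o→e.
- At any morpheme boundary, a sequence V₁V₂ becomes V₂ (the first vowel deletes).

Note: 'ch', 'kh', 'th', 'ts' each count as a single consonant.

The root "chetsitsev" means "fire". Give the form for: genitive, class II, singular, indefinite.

Attach definiteness indefinite ikh- (before consonant 'ch') → ikhchetsitsev.
Attach case genitive e- → eikhchetsitsev.
Attach noun class class II gi- → gieikhchetsitsev.
Attach number singular av- → avgieikhchetsitsev.
Apply vowel harmony: avgieikhchetsitsev → evgieikhchetsitsev.
Apply vowel deletion: evgieikhchetsitsev → evgikhchetsitsev.

evgikhchetsitsev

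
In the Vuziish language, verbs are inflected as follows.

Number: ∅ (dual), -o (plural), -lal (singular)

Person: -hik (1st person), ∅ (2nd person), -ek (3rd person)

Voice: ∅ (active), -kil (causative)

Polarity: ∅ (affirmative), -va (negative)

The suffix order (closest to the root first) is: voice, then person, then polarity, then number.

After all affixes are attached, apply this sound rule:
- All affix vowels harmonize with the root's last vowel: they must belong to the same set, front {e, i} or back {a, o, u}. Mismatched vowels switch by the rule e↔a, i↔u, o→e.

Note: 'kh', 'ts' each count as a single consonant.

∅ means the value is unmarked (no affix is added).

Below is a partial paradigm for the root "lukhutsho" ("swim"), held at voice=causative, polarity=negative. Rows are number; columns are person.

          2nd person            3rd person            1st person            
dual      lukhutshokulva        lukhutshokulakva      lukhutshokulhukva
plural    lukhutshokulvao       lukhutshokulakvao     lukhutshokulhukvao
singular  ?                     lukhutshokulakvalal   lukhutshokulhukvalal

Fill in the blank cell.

Attach voice causative -kil → lukhutshokil.
person = 2nd person: zero marking, form stays lukhutshokil.
Attach polarity negative -va → lukhutshokilva.
Attach number singular -lal → lukhutshokilvalal.
Apply vowel harmony: lukhutshokilvalal → lukhutshokulvalal.

lukhutshokulvalal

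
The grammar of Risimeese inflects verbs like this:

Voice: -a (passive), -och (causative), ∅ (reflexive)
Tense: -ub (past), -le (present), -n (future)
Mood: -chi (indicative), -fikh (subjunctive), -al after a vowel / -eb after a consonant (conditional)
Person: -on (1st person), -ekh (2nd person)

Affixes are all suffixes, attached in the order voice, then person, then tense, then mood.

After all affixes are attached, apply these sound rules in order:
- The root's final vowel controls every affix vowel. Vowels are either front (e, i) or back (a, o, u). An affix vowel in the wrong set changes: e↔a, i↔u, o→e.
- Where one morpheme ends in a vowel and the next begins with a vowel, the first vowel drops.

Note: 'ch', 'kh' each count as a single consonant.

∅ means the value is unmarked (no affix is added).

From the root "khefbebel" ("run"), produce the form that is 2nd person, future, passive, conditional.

Attach voice passive -a → khefbebela.
Attach person 2nd person -ekh → khefbebelaekh.
Attach tense future -n → khefbebelaekhn.
Attach mood conditional -eb (after consonant 'n') → khefbebelaekhneb.
Apply vowel harmony: khefbebelaekhneb → khefbebeleekhneb.
Apply vowel deletion: khefbebeleekhneb → khefbebelekhneb.

khefbebelekhneb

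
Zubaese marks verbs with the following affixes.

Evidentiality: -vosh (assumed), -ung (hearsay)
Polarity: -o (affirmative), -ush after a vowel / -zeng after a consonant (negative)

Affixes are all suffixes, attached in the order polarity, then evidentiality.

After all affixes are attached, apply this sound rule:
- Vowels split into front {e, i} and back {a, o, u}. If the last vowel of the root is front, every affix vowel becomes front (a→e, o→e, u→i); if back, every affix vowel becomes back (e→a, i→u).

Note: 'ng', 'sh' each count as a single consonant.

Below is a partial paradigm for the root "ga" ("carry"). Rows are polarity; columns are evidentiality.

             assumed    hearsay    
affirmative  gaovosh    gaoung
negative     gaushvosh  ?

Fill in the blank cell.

Attach polarity negative -ush (after vowel 'a') → gaush.
Attach evidentiality hearsay -ung → gaushung.
Vowel harmony: no change.

gaushung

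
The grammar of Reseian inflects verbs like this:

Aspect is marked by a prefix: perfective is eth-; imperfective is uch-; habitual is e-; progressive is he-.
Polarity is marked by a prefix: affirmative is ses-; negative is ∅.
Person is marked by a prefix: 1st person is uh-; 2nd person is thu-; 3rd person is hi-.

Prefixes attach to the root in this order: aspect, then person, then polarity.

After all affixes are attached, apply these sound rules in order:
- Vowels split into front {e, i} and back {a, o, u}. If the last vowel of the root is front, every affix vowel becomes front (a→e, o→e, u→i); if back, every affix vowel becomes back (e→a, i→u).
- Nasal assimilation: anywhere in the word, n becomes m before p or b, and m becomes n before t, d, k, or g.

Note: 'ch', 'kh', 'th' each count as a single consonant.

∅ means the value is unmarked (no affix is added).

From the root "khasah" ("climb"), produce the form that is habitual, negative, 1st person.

uhakhasah

Attach aspect habitual e- → ekhasah.
Attach person 1st person uh- → uhekhasah.
polarity = negative: zero marking, form stays uhekhasah.
Apply vowel harmony: uhekhasah → uhakhasah.
Nasal assimilation: no change.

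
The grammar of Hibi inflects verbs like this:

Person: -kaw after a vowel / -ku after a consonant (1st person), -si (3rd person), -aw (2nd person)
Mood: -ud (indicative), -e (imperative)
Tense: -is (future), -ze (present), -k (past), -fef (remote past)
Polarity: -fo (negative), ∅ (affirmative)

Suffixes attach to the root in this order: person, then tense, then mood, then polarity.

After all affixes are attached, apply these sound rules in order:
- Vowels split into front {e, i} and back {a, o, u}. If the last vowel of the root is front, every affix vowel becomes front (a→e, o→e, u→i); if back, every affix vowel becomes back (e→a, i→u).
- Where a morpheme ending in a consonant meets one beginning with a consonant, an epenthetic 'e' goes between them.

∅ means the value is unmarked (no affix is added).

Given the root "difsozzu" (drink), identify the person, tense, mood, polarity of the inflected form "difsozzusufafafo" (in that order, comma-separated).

3rd person, remote past, imperative, negative

Segment: difsozzu-si-fef-e-fo.
person: -si → 3rd person.
tense: -fef → remote past.
mood: -e → imperative.
polarity: -fo → negative.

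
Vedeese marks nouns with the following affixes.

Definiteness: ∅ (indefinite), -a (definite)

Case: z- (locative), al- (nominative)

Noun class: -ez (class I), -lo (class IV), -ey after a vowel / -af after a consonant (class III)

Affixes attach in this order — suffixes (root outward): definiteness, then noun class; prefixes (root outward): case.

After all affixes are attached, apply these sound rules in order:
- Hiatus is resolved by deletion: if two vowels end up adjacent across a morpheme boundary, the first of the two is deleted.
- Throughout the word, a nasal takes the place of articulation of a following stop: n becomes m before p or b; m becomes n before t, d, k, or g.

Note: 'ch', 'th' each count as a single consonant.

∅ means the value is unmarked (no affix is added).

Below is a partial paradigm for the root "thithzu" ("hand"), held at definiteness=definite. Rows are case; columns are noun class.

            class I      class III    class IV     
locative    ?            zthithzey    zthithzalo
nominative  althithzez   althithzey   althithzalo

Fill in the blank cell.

zthithzez

Attach definiteness definite -a → thithzua.
Attach case locative z- → zthithzua.
Attach noun class class I -ez → zthithzuaez.
Apply vowel deletion: zthithzuaez → zthithzez.
Nasal assimilation: no change.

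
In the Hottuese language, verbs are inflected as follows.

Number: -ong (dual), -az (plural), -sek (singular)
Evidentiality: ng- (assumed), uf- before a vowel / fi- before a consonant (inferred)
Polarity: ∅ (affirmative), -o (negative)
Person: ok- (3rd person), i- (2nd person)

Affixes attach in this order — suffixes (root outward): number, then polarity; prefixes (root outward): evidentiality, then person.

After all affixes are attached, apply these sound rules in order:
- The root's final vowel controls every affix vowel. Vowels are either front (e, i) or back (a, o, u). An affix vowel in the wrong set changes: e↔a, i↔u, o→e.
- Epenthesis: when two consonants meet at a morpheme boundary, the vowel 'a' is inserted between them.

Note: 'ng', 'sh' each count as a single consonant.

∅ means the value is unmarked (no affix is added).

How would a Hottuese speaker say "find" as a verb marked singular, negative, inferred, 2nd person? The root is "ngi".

Attach number singular -sek → ngisek.
Attach evidentiality inferred fi- (before consonant 'ng') → fingisek.
Attach polarity negative -o → fingiseko.
Attach person 2nd person i- → ifingiseko.
Apply vowel harmony: ifingiseko → ifingiseke.
Epenthesis: no change.

ifingiseke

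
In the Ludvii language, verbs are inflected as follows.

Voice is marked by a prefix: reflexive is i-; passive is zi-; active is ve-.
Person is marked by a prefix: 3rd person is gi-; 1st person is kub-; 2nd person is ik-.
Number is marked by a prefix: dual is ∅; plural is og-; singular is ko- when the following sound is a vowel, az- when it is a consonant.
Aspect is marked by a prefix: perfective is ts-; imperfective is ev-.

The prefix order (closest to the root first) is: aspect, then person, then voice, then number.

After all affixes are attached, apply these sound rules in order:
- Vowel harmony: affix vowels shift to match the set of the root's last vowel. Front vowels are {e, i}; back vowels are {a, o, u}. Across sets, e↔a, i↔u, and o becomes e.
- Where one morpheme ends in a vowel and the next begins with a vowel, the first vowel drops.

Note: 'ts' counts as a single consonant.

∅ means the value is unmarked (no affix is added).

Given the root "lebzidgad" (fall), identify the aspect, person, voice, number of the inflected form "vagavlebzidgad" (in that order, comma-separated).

Segment: ve-gi-ev-lebzidgad.
aspect: ev- → imperfective.
person: gi- → 3rd person.
voice: ve- → active.
number: ∅ → dual.

imperfective, 3rd person, active, dual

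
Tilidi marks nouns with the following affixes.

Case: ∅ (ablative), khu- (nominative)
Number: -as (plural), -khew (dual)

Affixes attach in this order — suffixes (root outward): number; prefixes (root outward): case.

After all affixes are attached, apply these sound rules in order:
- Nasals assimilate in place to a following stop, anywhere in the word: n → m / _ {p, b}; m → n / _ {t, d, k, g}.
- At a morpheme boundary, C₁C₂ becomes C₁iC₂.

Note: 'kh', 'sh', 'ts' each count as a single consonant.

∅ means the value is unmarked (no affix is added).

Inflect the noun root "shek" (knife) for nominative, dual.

Attach number dual -khew → shekkhew.
Attach case nominative khu- → khushekkhew.
Nasal assimilation: no change.
Apply epenthesis: khushekkhew → khushekikhew.

khushekikhew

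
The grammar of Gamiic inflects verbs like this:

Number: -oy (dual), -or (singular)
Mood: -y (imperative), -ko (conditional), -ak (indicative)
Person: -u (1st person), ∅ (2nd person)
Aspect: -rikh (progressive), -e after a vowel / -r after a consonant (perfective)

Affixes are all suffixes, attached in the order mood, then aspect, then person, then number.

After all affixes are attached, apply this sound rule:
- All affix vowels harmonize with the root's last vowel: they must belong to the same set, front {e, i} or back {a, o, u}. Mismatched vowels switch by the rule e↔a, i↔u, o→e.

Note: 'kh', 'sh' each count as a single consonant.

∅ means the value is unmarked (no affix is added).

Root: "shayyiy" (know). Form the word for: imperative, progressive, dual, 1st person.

shayyiyyrikhiey

Attach mood imperative -y → shayyiyy.
Attach aspect progressive -rikh → shayyiyyrikh.
Attach person 1st person -u → shayyiyyrikhu.
Attach number dual -oy → shayyiyyrikhuoy.
Apply vowel harmony: shayyiyyrikhuoy → shayyiyyrikhiey.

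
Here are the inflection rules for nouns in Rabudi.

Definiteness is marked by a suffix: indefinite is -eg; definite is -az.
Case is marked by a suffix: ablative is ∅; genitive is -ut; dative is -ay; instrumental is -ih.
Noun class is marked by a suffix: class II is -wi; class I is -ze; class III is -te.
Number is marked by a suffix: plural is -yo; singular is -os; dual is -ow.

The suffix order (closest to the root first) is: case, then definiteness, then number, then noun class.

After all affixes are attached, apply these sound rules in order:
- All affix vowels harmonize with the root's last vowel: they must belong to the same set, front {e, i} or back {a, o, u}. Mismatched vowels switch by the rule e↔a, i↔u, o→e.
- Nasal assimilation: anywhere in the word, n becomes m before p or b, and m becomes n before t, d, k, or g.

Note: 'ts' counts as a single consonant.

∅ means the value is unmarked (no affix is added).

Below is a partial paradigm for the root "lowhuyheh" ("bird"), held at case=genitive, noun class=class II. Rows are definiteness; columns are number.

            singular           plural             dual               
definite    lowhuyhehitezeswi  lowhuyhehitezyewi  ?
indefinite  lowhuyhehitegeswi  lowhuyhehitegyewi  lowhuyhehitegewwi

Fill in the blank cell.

Attach case genitive -ut → lowhuyhehut.
Attach definiteness definite -az → lowhuyhehutaz.
Attach number dual -ow → lowhuyhehutazow.
Attach noun class class II -wi → lowhuyhehutazowwi.
Apply vowel harmony: lowhuyhehutazowwi → lowhuyhehitezewwi.
Nasal assimilation: no change.

lowhuyhehitezewwi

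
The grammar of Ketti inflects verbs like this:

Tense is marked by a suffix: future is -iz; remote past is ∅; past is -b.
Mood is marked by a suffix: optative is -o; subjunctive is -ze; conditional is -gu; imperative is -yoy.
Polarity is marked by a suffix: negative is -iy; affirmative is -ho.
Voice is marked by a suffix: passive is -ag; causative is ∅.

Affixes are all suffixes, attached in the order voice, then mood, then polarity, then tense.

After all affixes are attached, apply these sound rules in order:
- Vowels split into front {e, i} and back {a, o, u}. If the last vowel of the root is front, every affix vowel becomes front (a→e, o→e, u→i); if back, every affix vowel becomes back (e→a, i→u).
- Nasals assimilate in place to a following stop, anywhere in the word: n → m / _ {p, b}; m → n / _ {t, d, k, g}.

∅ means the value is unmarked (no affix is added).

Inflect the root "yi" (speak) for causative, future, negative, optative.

voice = causative: zero marking, form stays yi.
Attach mood optative -o → yio.
Attach polarity negative -iy → yioiy.
Attach tense future -iz → yioiyiz.
Apply vowel harmony: yioiyiz → yieiyiz.
Nasal assimilation: no change.

yieiyiz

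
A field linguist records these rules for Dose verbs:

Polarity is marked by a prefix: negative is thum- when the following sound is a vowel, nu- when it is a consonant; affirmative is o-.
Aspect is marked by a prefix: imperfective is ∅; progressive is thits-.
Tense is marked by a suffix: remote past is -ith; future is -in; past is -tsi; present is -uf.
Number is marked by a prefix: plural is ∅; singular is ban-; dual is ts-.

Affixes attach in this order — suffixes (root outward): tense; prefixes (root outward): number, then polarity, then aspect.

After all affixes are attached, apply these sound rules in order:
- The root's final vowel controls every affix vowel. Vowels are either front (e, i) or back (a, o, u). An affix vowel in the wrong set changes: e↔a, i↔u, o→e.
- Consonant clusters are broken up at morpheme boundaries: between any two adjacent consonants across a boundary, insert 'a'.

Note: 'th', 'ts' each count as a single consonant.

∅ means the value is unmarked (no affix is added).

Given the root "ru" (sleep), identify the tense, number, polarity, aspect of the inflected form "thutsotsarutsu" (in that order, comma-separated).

past, dual, affirmative, progressive

Segment: thits-o-ts-ru-tsi.
tense: -tsi → past.
number: ts- → dual.
polarity: o- → affirmative.
aspect: thits- → progressive.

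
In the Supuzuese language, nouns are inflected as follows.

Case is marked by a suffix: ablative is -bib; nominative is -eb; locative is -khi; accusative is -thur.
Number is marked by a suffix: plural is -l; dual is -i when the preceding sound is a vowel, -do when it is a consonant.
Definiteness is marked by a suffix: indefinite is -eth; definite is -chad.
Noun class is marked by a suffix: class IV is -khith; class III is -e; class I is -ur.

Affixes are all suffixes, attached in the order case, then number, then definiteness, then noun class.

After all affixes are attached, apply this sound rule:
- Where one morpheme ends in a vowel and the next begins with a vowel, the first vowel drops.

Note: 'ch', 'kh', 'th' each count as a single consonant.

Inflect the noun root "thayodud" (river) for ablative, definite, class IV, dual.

thayodudbibdochadkhith

Attach case ablative -bib → thayodudbib.
Attach number dual -do (after consonant 'b') → thayodudbibdo.
Attach definiteness definite -chad → thayodudbibdochad.
Attach noun class class IV -khith → thayodudbibdochadkhith.
Vowel deletion: no change.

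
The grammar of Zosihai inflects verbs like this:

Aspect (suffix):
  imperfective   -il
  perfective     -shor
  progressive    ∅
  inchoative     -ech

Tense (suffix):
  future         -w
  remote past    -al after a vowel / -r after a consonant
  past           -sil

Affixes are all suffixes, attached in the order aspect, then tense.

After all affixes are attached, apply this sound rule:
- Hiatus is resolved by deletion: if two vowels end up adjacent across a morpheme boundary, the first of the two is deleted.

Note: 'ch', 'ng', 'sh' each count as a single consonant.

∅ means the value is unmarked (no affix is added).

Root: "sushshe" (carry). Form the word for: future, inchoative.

sushshechw

Attach aspect inchoative -ech → sushsheech.
Attach tense future -w → sushsheechw.
Apply vowel deletion: sushsheechw → sushshechw.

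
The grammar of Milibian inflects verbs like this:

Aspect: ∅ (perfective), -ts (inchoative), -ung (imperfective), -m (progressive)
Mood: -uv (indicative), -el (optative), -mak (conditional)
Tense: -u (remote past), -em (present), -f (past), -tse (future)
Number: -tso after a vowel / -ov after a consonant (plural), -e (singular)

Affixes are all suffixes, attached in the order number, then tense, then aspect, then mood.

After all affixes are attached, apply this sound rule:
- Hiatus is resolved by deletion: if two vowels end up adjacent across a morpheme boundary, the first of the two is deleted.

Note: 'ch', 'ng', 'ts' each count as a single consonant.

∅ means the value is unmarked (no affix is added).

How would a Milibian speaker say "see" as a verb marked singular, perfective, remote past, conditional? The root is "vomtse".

Attach number singular -e → vomtsee.
Attach tense remote past -u → vomtseeu.
aspect = perfective: zero marking, form stays vomtseeu.
Attach mood conditional -mak → vomtseeumak.
Apply vowel deletion: vomtseeumak → vomtsumak.

vomtsumak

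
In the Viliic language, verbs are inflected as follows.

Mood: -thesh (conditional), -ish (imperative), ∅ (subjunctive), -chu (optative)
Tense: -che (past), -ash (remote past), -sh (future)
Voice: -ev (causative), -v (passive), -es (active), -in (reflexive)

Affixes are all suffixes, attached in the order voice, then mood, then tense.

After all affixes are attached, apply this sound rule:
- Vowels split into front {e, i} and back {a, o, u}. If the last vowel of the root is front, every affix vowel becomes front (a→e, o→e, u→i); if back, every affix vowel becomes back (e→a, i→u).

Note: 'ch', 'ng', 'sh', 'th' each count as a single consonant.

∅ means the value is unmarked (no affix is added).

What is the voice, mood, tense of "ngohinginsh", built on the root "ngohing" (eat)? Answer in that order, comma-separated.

Segment: ngohing-in-sh.
voice: -in → reflexive.
mood: ∅ → subjunctive.
tense: -sh → future.

reflexive, subjunctive, future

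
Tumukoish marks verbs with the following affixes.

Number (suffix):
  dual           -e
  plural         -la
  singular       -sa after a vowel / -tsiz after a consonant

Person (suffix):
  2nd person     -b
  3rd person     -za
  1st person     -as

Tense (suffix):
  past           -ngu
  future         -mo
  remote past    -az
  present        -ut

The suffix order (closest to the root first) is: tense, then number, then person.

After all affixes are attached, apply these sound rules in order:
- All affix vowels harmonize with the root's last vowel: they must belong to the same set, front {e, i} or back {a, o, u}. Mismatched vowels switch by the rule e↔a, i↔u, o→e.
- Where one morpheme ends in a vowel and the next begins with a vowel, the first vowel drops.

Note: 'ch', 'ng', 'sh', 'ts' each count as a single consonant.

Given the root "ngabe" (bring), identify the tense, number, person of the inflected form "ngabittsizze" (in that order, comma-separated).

Segment: ngabe-ut-tsiz-za.
tense: -ut → present.
number: -sa/tsiz → singular.
person: -za → 3rd person.

present, singular, 3rd person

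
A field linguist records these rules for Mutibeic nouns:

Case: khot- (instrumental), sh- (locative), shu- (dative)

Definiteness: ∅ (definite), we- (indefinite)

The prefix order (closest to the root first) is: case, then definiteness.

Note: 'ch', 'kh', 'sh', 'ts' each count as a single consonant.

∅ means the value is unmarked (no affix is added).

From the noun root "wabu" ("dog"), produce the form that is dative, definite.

shuwabu

Attach case dative shu- → shuwabu.
definiteness = definite: zero marking, form stays shuwabu.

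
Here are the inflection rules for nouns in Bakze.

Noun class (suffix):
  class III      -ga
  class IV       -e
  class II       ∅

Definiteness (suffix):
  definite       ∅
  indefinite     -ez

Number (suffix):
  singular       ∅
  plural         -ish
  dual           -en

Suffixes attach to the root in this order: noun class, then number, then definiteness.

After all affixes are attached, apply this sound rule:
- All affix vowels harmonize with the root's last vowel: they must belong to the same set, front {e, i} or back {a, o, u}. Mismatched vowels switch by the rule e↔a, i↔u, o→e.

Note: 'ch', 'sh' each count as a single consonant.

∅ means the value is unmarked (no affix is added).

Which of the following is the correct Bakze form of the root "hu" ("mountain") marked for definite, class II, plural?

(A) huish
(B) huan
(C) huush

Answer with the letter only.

noun class = class II: zero marking, form stays hu.
Attach number plural -ish → huish.
definiteness = definite: zero marking, form stays huish.
Apply vowel harmony: huish → huush.
So the correct form is huush, option (C).
(B) huan is wrong: it uses dual instead of plural for number.
(A) huish is wrong: it fails to apply the sound rule(s).

C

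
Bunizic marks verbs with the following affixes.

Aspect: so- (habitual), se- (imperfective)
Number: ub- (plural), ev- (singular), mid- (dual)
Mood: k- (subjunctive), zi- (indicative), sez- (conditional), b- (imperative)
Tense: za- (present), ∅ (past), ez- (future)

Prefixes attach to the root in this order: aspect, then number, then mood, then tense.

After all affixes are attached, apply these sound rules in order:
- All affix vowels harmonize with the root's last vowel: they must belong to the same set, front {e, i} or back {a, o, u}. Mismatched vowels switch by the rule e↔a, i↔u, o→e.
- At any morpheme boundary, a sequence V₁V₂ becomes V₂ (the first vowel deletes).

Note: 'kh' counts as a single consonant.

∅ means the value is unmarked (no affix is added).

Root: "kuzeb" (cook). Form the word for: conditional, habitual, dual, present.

zesezmidsekuzeb

Attach aspect habitual so- → sokuzeb.
Attach number dual mid- → midsokuzeb.
Attach mood conditional sez- → sezmidsokuzeb.
Attach tense present za- → zasezmidsokuzeb.
Apply vowel harmony: zasezmidsokuzeb → zesezmidsekuzeb.
Vowel deletion: no change.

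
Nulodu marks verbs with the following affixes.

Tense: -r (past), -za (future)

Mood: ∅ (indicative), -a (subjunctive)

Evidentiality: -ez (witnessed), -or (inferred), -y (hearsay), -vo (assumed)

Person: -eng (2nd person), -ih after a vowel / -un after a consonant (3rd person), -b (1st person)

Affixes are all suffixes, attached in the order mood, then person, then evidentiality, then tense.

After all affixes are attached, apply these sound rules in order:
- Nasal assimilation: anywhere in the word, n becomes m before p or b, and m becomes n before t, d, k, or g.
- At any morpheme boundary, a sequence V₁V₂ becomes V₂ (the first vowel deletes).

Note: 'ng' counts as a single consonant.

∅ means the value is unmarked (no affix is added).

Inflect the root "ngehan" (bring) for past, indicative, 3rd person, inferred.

mood = indicative: zero marking, form stays ngehan.
Attach person 3rd person -un (after consonant 'n') → ngehanun.
Attach evidentiality inferred -or → ngehanunor.
Attach tense past -r → ngehanunorr.
Nasal assimilation: no change.
Vowel deletion: no change.

ngehanunorr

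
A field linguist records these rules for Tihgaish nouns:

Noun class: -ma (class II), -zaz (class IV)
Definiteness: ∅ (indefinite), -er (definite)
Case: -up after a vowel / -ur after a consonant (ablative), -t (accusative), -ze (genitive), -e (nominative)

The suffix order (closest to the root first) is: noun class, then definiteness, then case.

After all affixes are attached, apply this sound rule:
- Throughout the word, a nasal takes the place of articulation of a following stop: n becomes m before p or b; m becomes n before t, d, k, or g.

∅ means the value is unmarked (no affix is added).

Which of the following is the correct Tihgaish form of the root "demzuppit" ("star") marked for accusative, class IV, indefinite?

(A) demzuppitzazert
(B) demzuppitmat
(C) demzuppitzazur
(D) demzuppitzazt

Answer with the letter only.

Attach noun class class IV -zaz → demzuppitzaz.
definiteness = indefinite: zero marking, form stays demzuppitzaz.
Attach case accusative -t → demzuppitzazt.
Nasal assimilation: no change.
So the correct form is demzuppitzazt, option (D).
(B) demzuppitmat is wrong: it uses class II instead of class IV for noun class.
(A) demzuppitzazert is wrong: it uses definite instead of indefinite for definiteness.
(C) demzuppitzazur is wrong: it uses ablative instead of accusative for case.

D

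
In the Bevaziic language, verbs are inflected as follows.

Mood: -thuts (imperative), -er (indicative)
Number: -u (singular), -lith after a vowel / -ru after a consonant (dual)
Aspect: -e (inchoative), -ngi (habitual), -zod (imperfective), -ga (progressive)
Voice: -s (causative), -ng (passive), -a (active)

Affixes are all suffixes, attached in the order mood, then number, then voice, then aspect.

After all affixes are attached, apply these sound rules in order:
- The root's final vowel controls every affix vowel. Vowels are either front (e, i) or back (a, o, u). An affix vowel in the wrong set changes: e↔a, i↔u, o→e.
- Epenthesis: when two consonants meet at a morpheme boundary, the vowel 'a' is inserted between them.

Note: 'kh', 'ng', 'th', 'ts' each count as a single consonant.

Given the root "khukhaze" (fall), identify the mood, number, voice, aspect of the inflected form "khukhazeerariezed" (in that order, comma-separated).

indicative, dual, active, imperfective

Segment: khukhaze-er-ru-a-zod.
mood: -er → indicative.
number: -lith/ru → dual.
voice: -a → active.
aspect: -zod → imperfective.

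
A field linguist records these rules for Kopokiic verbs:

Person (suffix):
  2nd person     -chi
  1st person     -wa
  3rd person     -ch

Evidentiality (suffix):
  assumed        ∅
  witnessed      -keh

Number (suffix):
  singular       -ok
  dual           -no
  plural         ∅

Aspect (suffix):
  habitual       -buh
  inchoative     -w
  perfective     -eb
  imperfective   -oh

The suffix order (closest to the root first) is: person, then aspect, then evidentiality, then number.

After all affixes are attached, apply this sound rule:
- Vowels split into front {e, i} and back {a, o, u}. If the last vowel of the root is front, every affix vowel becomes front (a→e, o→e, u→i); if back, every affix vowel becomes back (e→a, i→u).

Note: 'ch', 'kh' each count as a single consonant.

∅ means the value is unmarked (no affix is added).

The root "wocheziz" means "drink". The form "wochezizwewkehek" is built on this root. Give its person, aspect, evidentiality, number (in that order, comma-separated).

Segment: wocheziz-wa-w-keh-ok.
person: -wa → 1st person.
aspect: -w → inchoative.
evidentiality: -keh → witnessed.
number: -ok → singular.

1st person, inchoative, witnessed, singular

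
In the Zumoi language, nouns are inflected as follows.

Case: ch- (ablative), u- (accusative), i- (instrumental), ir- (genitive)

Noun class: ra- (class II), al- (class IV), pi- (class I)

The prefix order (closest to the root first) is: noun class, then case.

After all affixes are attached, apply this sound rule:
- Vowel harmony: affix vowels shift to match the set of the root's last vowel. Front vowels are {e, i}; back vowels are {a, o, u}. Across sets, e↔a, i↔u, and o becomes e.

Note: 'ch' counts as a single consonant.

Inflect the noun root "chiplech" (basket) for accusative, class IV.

ielchiplech

Attach noun class class IV al- → alchiplech.
Attach case accusative u- → ualchiplech.
Apply vowel harmony: ualchiplech → ielchiplech.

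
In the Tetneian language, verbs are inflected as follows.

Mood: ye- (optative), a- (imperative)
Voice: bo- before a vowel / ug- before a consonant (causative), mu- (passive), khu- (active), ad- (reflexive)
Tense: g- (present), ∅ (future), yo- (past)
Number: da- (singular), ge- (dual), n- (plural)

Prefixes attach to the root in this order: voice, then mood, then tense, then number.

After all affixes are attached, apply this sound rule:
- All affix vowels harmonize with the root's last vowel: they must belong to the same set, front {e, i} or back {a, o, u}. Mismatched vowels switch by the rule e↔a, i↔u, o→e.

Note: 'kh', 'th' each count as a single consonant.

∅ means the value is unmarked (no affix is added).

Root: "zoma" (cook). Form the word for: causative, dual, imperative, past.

Attach voice causative ug- (before consonant 'z') → ugzoma.
Attach mood imperative a- → augzoma.
Attach tense past yo- → yoaugzoma.
Attach number dual ge- → geyoaugzoma.
Apply vowel harmony: geyoaugzoma → gayoaugzoma.

gayoaugzoma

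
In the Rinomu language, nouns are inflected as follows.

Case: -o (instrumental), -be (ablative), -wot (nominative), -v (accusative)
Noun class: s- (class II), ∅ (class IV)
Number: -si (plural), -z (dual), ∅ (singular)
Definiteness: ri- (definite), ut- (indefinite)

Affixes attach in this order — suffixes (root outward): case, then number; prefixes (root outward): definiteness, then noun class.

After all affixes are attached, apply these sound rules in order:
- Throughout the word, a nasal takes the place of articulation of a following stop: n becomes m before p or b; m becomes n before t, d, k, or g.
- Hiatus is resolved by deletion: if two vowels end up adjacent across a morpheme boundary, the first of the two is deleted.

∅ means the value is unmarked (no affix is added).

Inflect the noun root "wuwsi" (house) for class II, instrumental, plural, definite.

sriwuwsosi

Attach definiteness definite ri- → riwuwsi.
Attach noun class class II s- → sriwuwsi.
Attach case instrumental -o → sriwuwsio.
Attach number plural -si → sriwuwsiosi.
Nasal assimilation: no change.
Apply vowel deletion: sriwuwsiosi → sriwuwsosi.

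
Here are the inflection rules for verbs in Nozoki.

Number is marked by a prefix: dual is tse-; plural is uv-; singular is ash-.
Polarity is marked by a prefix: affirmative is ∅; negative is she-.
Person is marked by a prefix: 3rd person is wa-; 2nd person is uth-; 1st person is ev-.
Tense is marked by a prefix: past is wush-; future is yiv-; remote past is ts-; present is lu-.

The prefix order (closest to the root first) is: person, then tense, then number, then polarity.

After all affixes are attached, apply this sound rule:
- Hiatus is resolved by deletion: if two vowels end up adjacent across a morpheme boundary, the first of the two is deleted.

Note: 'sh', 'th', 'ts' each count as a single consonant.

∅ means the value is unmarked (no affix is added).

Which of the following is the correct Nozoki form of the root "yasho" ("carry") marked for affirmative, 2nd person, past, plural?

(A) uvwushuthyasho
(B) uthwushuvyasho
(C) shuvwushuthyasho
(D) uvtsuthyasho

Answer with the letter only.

A

Attach person 2nd person uth- → uthyasho.
Attach tense past wush- → wushuthyasho.
Attach number plural uv- → uvwushuthyasho.
polarity = affirmative: zero marking, form stays uvwushuthyasho.
Vowel deletion: no change.
So the correct form is uvwushuthyasho, option (A).
(B) uthwushuvyasho is wrong: it has the affixes in the wrong order.
(C) shuvwushuthyasho is wrong: it uses negative instead of affirmative for polarity.
(D) uvtsuthyasho is wrong: it uses remote past instead of past for tense.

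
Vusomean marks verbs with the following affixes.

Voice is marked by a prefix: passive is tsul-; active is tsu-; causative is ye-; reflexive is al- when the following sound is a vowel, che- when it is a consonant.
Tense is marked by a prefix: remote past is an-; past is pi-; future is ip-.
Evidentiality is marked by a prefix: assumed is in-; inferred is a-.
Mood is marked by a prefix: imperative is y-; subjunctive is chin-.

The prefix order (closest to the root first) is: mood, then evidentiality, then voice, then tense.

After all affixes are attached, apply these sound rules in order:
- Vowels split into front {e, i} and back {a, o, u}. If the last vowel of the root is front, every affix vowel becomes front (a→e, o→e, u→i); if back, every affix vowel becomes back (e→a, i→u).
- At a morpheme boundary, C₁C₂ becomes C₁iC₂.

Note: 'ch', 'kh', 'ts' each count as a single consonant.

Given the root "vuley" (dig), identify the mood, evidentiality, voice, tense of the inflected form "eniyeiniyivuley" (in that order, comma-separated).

Segment: an-ye-in-y-vuley.
mood: y- → imperative.
evidentiality: in- → assumed.
voice: ye- → causative.
tense: an- → remote past.

imperative, assumed, causative, remote past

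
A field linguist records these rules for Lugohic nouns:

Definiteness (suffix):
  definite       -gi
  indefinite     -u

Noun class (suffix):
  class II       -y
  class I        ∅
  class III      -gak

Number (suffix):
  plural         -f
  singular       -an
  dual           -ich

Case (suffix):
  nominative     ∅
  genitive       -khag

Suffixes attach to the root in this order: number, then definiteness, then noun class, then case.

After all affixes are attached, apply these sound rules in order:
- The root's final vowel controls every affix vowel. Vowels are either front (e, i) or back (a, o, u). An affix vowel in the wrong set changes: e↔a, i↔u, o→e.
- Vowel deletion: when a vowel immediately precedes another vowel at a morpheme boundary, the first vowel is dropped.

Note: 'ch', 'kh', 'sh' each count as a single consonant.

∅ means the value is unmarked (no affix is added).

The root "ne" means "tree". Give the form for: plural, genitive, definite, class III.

Attach number plural -f → nef.
Attach definiteness definite -gi → nefgi.
Attach noun class class III -gak → nefgigak.
Attach case genitive -khag → nefgigakkhag.
Apply vowel harmony: nefgigakkhag → nefgigekkheg.
Vowel deletion: no change.

nefgigekkheg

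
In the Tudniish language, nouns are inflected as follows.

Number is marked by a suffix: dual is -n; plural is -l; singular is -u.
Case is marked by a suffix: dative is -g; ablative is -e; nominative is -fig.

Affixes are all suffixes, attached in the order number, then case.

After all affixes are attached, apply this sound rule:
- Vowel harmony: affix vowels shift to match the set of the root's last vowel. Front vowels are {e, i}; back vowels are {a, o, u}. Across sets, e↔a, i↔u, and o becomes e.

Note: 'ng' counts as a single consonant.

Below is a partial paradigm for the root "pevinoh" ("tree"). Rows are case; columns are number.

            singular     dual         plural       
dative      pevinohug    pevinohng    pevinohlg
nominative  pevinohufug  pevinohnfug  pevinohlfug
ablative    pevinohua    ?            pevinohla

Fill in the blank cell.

Attach number dual -n → pevinohn.
Attach case ablative -e → pevinohne.
Apply vowel harmony: pevinohne → pevinohna.

pevinohna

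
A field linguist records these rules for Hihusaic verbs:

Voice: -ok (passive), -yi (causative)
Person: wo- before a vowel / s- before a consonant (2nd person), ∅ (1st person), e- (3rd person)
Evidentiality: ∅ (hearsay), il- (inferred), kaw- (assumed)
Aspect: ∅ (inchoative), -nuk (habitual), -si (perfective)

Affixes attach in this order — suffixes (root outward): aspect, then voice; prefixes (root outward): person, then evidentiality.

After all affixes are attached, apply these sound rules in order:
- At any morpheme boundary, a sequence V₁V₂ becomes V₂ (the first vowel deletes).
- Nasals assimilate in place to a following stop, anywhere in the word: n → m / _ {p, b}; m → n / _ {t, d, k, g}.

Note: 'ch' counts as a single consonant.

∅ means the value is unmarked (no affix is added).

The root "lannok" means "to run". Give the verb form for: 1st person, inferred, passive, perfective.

person = 1st person: zero marking, form stays lannok.
Attach aspect perfective -si → lannoksi.
Attach voice passive -ok → lannoksiok.
Attach evidentiality inferred il- → illannoksiok.
Apply vowel deletion: illannoksiok → illannoksok.
Nasal assimilation: no change.

illannoksok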